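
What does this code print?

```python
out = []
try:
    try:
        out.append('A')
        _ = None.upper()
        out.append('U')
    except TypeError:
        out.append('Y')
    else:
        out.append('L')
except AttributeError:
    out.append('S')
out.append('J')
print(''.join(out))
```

Execution trace: 'A' (try body) → 'S' (outer except AttributeError) → 'J' (after the try/except). Output: ASJ

Answer: ASJ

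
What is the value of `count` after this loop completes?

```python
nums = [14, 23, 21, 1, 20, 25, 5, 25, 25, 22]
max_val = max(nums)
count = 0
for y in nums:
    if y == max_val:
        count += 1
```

Count of max value 25 in [14, 23, 21, 1, 20, 25, 5, 25, 25, 22]
`count` takes the values: 0 → 1 → 2 → 3

Answer: 3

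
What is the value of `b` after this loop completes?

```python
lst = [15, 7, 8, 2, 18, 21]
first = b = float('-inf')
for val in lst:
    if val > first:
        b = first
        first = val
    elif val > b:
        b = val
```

Second largest (with repeats) in [15, 7, 8, 2, 18, 21]
`b` takes the values: -inf → 7 → 8 → 15 → 18

Answer: 18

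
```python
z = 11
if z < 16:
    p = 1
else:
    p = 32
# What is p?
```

Trace:
`z = 11` → z = 11
`if z < 16: ...` → z < 16 is True → p = 1
So p = 1

Answer: 1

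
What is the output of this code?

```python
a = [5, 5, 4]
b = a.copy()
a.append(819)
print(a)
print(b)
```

Key concept: list.copy() creates independent copy.
Step by step:
`a = [5, 5, 4]` → a = [5, 5, 4]
`b = a.copy()` → b = [5, 5, 4]
`a.append(819)` → a = [5, 5, 4, 819]
`print(a)` → prints [5, 5, 4, 819]
`print(b)` → prints [5, 5, 4]

Answer:
[5, 5, 4, 819]
[5, 5, 4]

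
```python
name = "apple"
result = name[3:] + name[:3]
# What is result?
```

Trace:
`name = "apple"` → name = 'apple'
`result = name[3:] + name[:3]` → result = 'leapp'
So result = 'leapp'

Answer: 'leapp'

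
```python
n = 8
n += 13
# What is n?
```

Trace:
`n = 8` → n = 8
`n += 13` → n = 21
So n = 21

Answer: 21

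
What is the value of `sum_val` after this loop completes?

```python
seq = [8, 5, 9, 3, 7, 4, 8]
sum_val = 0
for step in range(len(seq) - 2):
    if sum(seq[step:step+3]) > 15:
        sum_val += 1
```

Count windows with sum > 15
`sum_val` takes the values: 0 → 1 → 2 → 3 → 4

Answer: 4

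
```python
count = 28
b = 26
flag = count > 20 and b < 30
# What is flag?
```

Trace:
`count = 28` → count = 28
`b = 26` → b = 26
`flag = count > 20 and b < 30` → flag = True
So flag = True

Answer: True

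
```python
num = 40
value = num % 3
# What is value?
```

Trace:
`num = 40` → num = 40
`value = num % 3` → value = 1
So value = 1

Answer: 1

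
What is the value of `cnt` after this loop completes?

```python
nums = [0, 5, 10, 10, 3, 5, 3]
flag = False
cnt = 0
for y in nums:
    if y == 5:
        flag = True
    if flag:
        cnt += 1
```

Count elements after first 5 in [0, 5, 10, 10, 3, 5, 3]
`cnt` takes the values: 0 → 1 → 2 → 3 → 4 → 5 → 6

Answer: 6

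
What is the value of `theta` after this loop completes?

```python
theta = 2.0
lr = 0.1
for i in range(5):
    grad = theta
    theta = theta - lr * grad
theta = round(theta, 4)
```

Gradient descent: w = 2.0 * (1 - 0.1)^5
`theta` takes the values: 2.0 → 1.8 → 1.62 → 1.458 → 1.3122 → 1.18098 → 1.181

Answer: 1.181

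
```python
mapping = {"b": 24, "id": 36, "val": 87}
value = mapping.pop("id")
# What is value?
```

Trace:
`mapping = {"b": 24, "id": 36, "val": 87}` → mapping = {'b': 24, 'id': 36, 'val': 87}
`value = mapping.pop("id")` → mapping = {'b': 24, 'val': 87}; value = 36
So value = 36

Answer: 36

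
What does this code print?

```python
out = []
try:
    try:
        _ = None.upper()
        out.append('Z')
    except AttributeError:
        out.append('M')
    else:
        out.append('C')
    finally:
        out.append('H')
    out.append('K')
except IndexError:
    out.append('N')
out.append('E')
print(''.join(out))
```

Execution trace: 'M' (inner except AttributeError) → 'H' (inner finally) → 'K' (try body, no exception) → 'E' (after the try/except). Output: MHKE

Answer: MHKE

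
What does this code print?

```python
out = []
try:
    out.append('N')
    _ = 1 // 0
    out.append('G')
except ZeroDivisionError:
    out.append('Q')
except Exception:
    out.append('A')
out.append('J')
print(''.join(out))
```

Execution trace: 'N' (try body) → 'Q' (except ZeroDivisionError) → 'J' (after the try/except). Output: NQJ

Answer: NQJ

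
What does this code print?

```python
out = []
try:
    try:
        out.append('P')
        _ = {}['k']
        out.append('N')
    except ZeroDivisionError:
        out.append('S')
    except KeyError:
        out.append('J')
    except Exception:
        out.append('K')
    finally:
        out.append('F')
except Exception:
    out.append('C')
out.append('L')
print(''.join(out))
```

Execution trace: 'P' (inner try body) → 'J' (inner except KeyError) → 'F' (inner finally) → 'L' (after the try/except). Output: PJFL

Answer: PJFL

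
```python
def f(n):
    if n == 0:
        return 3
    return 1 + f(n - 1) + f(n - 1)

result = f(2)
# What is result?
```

f(n) = 1 + 2·f(n-1), f(0)=3. Closed form: (3+1)·2^2 - 1 = 15.

Answer: 15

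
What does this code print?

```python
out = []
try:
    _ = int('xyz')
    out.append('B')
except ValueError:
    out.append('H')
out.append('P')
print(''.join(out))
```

Execution trace: 'H' (except ValueError) → 'P' (after the try/except). Output: HP

Answer: HP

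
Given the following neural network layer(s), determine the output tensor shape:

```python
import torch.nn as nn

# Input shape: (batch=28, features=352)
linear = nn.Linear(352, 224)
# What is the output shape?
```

Input: (28, 352) -> Output: (28, 224)

Answer: (28, 224)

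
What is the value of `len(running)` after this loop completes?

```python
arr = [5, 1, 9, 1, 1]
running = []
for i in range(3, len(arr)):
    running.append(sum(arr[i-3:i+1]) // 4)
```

Number of 4-element averages
`running` takes the values: [] → [4] → [4, 3]
So `len(running)` = 2

Answer: 2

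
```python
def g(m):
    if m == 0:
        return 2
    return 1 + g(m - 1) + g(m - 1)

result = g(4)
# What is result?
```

g(m) = 1 + 2·g(m-1), g(0)=2. Closed form: (2+1)·2^4 - 1 = 47.

Answer: 47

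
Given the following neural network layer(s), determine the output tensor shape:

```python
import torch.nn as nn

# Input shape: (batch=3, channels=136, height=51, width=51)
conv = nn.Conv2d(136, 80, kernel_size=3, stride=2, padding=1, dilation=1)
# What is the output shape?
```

Input: (3, 136, 51, 51) -> Output: (3, 80, 26, 26)

Answer: (3, 80, 26, 26)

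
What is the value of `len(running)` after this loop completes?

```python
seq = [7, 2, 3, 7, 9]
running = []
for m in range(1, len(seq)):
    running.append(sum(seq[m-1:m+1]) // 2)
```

Number of 2-element averages
`running` takes the values: [] → [4] → [4, 2] → [4, 2, 5] → [4, 2, 5, 8]
So `len(running)` = 4

Answer: 4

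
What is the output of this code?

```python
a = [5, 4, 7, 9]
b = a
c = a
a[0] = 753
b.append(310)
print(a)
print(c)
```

Key concept: multiple aliases.
Step by step:
`a = [5, 4, 7, 9]` → a = [5, 4, 7, 9]
`b = a` → b = [5, 4, 7, 9] (same object as a)
`c = a` → c = [5, 4, 7, 9] (same object as a, b)
`a[0] = 753` → a = [753, 4, 7, 9] (same object as b, c); b = [753, 4, 7, 9] (same object as a, c); c = [753, 4, 7, 9] (same object as a, b)
`b.append(310)` → a = [753, 4, 7, 9, 310] (same object as b, c); b = [753, 4, 7, 9, 310] (same object as a, c); c = [753, 4, 7, 9, 310] (same object as a, b)
`print(a)` → prints [753, 4, 7, 9, 310]
`print(c)` → prints [753, 4, 7, 9, 310]

Answer:
[753, 4, 7, 9, 310]
[753, 4, 7, 9, 310]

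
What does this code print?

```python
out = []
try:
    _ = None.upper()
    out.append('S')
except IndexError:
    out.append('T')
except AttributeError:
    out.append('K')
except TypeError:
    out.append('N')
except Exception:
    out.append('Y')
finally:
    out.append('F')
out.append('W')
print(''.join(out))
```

Execution trace: 'K' (except AttributeError) → 'F' (finally) → 'W' (after the try/except). Output: KFW

Answer: KFW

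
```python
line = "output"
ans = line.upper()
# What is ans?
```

Trace:
`line = "output"` → line = 'output'
`ans = line.upper()` → ans = 'OUTPUT'
So ans = 'OUTPUT'

Answer: 'OUTPUT'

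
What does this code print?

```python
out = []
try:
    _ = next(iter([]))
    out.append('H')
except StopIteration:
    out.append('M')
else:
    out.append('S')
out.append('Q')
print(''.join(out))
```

Execution trace: 'M' (except StopIteration) → 'Q' (after the try/except). Output: MQ

Answer: MQ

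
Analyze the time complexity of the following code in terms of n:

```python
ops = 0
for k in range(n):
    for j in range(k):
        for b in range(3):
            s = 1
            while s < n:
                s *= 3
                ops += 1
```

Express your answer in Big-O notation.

Each loop level contributes: n × n × 1 × log n. Multiplying the contributions gives O(n^2 log n).

Answer: O(n^2 log n)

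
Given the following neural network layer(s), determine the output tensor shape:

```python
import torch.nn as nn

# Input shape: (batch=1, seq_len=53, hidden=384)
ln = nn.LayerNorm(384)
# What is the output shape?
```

Input: (1, 53, 384) -> Output: (1, 53, 384)

Answer: (1, 53, 384)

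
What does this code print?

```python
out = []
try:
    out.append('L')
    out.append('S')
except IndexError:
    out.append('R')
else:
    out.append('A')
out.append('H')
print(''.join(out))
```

Execution trace: 'L' (try body) → 'S' (try body, no exception) → 'A' (else) → 'H' (after the try/except). Output: LSAH

Answer: LSAH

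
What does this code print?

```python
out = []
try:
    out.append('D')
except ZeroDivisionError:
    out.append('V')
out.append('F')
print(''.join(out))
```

Execution trace: 'D' (try body, no exception) → 'F' (after the try/except). Output: DF

Answer: DF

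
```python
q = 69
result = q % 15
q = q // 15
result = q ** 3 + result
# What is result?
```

Trace:
`q = 69` → q = 69
`result = q % 15` → result = 9
`q = q // 15` → q = 4
`result = q ** 3 + result` → result = 73
So result = 73

Answer: 73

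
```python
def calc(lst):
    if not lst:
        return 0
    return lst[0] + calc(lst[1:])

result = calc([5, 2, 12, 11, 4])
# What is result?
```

5 + 2 + 12 + 11 + 4 + 0 = 34

Answer: 34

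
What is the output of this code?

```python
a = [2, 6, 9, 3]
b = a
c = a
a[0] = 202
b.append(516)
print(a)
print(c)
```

Key concept: multiple aliases.
Step by step:
`a = [2, 6, 9, 3]` → a = [2, 6, 9, 3]
`b = a` → b = [2, 6, 9, 3] (same object as a)
`c = a` → c = [2, 6, 9, 3] (same object as a, b)
`a[0] = 202` → a = [202, 6, 9, 3] (same object as b, c); b = [202, 6, 9, 3] (same object as a, c); c = [202, 6, 9, 3] (same object as a, b)
`b.append(516)` → a = [202, 6, 9, 3, 516] (same object as b, c); b = [202, 6, 9, 3, 516] (same object as a, c); c = [202, 6, 9, 3, 516] (same object as a, b)
`print(a)` → prints [202, 6, 9, 3, 516]
`print(c)` → prints [202, 6, 9, 3, 516]

Answer:
[202, 6, 9, 3, 516]
[202, 6, 9, 3, 516]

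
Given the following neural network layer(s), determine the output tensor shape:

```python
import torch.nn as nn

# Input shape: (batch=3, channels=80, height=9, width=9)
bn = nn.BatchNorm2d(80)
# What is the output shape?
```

Input: (3, 80, 9, 9) -> Output: (3, 80, 9, 9)

Answer: (3, 80, 9, 9)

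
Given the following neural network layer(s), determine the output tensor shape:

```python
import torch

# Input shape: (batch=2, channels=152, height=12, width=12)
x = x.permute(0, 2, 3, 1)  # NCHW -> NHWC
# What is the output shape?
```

Input: (2, 152, 12, 12) -> Output: (2, 12, 12, 152)

Answer: (2, 12, 12, 152)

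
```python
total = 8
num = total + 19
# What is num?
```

Trace:
`total = 8` → total = 8
`num = total + 19` → num = 27
So num = 27

Answer: 27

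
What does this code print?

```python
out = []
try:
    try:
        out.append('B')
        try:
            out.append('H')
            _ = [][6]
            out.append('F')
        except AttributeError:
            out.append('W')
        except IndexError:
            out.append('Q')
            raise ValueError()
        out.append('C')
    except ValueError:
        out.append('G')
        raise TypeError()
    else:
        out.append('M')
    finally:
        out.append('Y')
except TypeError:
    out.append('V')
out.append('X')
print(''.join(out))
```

Execution trace: 'B' (try body) → 'H' (inner try body) → 'Q' (inner except IndexError) → 'G' (except ValueError) → 'Y' (finally) → 'V' (outer except TypeError) → 'X' (after the try/except). Output: BHQGYVX

Answer: BHQGYVX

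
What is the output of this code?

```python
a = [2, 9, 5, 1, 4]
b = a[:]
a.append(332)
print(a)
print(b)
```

Key concept: slice [:] creates copy.
Step by step:
`a = [2, 9, 5, 1, 4]` → a = [2, 9, 5, 1, 4]
`b = a[:]` → b = [2, 9, 5, 1, 4]
`a.append(332)` → a = [2, 9, 5, 1, 4, 332]
`print(a)` → prints [2, 9, 5, 1, 4, 332]
`print(b)` → prints [2, 9, 5, 1, 4]

Answer:
[2, 9, 5, 1, 4, 332]
[2, 9, 5, 1, 4]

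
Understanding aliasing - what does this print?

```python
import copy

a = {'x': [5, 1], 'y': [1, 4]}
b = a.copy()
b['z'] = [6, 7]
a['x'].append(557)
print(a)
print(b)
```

Key concept: shallow copy of dict with mutable values.
Step by step:
`a = {'x': [5, 1], 'y': [1, 4]}` → a = {'x': [5, 1], 'y': [1, 4]}
`b = a.copy()` → b = {'x': [5, 1], 'y': [1, 4]}
`b['z'] = [6, 7]` → b = {'x': [5, 1], 'y': [1, 4], 'z': [6, 7]}
`a['x'].append(557)` → a = {'x': [5, 1, 557], 'y': [1, 4]}; b = {'x': [5, 1, 557], 'y': [1, 4], 'z': [6, 7]}
`print(a)` → prints {'x': [5, 1, 557], 'y': [1, 4]}
`print(b)` → prints {'x': [5, 1, 557], 'y': [1, 4], 'z': [6, 7]}

Answer:
{'x': [5, 1, 557], 'y': [1, 4]}
{'x': [5, 1, 557], 'y': [1, 4], 'z': [6, 7]}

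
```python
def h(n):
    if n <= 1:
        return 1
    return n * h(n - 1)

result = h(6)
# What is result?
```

h(6) = 6 * 5 * 4 * 3 * 2 * 1 = 720

Answer: 720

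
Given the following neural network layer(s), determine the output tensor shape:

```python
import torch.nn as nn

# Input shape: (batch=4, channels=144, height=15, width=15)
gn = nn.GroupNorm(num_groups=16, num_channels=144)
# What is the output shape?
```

Input: (4, 144, 15, 15) -> Output: (4, 144, 15, 15)

Answer: (4, 144, 15, 15)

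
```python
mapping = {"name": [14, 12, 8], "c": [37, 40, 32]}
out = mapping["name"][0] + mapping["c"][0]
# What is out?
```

Trace:
`mapping = {"name": [14, 12, 8], "c": [37, 40, 32]}` → mapping = {'name': [14, 12, 8], 'c': [37, 40, 32]}
`out = mapping["name"][0] + mapping["c"][0]` → out = 51
So out = 51

Answer: 51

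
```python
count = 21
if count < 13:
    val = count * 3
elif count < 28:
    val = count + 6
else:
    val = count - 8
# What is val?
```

Trace:
`count = 21` → count = 21
`if count < 13: ...` → count < 13 is False, count < 28 is True → val = 27
So val = 27

Answer: 27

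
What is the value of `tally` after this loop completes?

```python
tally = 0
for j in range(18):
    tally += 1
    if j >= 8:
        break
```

Loop breaks when j reaches 8, tally is 9
`tally` takes the values: 0 → 1 → 2 → 3 → 4 → 5 → 6 → 7 → 8 → 9

Answer: 9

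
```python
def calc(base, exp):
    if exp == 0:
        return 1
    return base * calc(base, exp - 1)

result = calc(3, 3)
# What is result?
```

calc(3, 3) = 3 * 3 * 3 = 27

Answer: 27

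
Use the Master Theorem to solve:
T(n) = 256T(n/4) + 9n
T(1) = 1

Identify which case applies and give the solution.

a=256, b=4, f(n)=9n. log_4(256) = 4. Since c=1 < 4, Case 1 applies: T(n) = Θ(n^log_b(a)) = O(n^4).

Answer: O(n^4) - Case 1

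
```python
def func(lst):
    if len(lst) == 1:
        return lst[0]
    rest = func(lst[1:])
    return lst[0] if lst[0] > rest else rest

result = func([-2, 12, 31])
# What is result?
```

Recursive max over [-2, 12, 31] = 31

Answer: 31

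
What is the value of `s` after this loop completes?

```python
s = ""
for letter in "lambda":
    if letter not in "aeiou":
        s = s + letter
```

Remove vowels from 'lambda'
`s` takes the values: "" → "l" → "lm" → "lmb" → "lmbd"

Answer: "lmbd"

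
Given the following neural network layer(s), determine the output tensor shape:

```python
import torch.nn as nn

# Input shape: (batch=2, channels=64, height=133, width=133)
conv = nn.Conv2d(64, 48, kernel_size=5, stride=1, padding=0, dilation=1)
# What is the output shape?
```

Input: (2, 64, 133, 133) -> Output: (2, 48, 129, 129)

Answer: (2, 48, 129, 129)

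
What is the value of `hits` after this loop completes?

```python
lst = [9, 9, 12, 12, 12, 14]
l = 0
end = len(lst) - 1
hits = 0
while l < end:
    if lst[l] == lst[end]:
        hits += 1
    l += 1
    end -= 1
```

Count matching pairs from ends
`hits` takes the values: 0 → 1

Answer: 1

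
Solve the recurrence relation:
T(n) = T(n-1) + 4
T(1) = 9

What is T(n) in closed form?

Unrolling: T(n) = T(1) + 4·(n-1) = 9 + 4(n-1) = 4n + 5.

Answer: T(n) = 4n + 5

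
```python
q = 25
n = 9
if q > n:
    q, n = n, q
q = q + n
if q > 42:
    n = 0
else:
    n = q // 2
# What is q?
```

Trace:
`q = 25` → q = 25
`n = 9` → n = 9
`if q > n: ...` → q > n is True → q = 9; n = 25
`q = q + n` → q = 34
`if q > 42: ...` → q > 42 is False, take else branch → n = 17
So q = 34

Answer: 34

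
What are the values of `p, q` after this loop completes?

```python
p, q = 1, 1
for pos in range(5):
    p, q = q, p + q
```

Fibonacci: after 5 iterations
`p, q` takes the values: (1, 1) → (1, 2) → (2, 3) → (3, 5) → (5, 8) → (8, 13)

Answer: 8, 13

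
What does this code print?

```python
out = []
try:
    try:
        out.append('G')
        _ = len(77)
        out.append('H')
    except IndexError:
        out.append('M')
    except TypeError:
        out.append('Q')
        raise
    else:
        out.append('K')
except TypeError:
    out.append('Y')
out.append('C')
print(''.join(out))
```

Execution trace: 'G' (inner try body) → 'Q' (inner except TypeError) → 'Y' (outer except TypeError) → 'C' (after the try/except). Output: GQYC

Answer: GQYC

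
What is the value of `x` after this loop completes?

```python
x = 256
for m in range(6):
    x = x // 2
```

Halve 6 times: 256 // 2^6 = 4
`x` takes the values: 256 → 128 → 64 → 32 → 16 → 8 → 4

Answer: 4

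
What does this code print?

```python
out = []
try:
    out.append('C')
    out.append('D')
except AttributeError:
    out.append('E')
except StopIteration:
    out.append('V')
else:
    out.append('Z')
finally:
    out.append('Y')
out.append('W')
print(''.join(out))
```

Execution trace: 'C' (try body) → 'D' (try body, no exception) → 'Z' (else) → 'Y' (finally) → 'W' (after the try/except). Output: CDZYW

Answer: CDZYW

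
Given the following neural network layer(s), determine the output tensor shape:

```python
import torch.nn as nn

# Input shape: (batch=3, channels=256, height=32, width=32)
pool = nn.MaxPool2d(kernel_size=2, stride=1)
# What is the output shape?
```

Input: (3, 256, 32, 32) -> Output: (3, 256, 31, 31)

Answer: (3, 256, 31, 31)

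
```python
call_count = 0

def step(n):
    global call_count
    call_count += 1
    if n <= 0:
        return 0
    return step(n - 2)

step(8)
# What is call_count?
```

Linear recursion stepping by 2: 5 calls from n=8 down to ≤0.

Answer: 5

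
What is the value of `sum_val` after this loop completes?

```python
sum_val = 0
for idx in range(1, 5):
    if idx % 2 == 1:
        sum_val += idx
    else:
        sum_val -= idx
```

Add odd, subtract even
`sum_val` takes the values: 0 → 1 → -1 → 2 → -2

Answer: -2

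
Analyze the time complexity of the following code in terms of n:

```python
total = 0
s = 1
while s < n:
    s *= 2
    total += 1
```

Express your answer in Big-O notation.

Each loop level contributes: log n. Multiplying the contributions gives O(log n).

Answer: O(log n)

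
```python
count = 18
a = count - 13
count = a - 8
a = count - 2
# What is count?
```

Trace:
`count = 18` → count = 18
`a = count - 13` → a = 5
`count = a - 8` → count = -3
`a = count - 2` → a = -5
So count = -3

Answer: -3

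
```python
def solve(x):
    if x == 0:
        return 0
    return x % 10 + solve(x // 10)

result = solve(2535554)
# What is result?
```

Sum of digits of 2535554: 4 + 5 + 5 + 5 + 3 + 5 + 2 = 29

Answer: 29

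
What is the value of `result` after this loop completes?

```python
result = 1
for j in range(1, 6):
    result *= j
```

5! = 120
`result` takes the values: 1 → 2 → 6 → 24 → 120

Answer: 120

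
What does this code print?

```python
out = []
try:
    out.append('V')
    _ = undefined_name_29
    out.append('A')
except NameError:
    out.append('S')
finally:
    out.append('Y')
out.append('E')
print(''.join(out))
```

Execution trace: 'V' (try body) → 'S' (except NameError) → 'Y' (finally) → 'E' (after the try/except). Output: VSYE

Answer: VSYE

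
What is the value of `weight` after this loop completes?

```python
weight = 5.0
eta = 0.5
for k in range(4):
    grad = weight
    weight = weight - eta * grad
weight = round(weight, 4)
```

Gradient descent: w = 5.0 * (1 - 0.5)^4
`weight` takes the values: 5.0 → 2.5 → 1.25 → 0.625 → 0.3125

Answer: 0.3125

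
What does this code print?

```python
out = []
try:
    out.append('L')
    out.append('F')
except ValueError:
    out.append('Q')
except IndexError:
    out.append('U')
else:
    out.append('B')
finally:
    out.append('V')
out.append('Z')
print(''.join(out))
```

Execution trace: 'L' (try body) → 'F' (try body, no exception) → 'B' (else) → 'V' (finally) → 'Z' (after the try/except). Output: LFBVZ

Answer: LFBVZ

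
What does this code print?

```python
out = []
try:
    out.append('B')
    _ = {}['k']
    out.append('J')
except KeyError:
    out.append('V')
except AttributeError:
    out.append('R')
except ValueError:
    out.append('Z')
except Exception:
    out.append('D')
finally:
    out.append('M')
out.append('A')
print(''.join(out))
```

Execution trace: 'B' (try body) → 'V' (except KeyError) → 'M' (finally) → 'A' (after the try/except). Output: BVMA

Answer: BVMA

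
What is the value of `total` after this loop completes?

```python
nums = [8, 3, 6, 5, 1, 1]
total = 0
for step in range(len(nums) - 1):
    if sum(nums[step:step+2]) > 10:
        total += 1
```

Count windows with sum > 10
`total` takes the values: 0 → 1 → 2

Answer: 2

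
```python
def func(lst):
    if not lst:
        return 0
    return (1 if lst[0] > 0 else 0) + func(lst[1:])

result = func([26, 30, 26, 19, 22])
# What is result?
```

Count of positive elements in [26, 30, 26, 19, 22] = 5

Answer: 5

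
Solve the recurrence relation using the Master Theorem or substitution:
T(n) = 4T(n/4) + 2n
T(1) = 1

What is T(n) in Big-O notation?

By Master Theorem: a=4, b=4, f(n)=2n. Since log_4(4) = 1 and f(n) = Θ(n^1), Case 2 applies. T(n) = O(n log n).

Answer: O(n log n)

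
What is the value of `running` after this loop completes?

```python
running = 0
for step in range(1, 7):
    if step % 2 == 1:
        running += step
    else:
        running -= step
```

Add odd, subtract even
`running` takes the values: 0 → 1 → -1 → 2 → -2 → 3 → -3

Answer: -3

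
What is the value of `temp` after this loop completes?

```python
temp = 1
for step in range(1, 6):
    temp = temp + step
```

Start at 1, add 1 through 5
`temp` takes the values: 1 → 2 → 4 → 7 → 11 → 16

Answer: 16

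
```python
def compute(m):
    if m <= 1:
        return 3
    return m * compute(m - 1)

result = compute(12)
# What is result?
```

compute(12) = 12 * 11 * 10 * 9 * 8 * 7 * 6 * 5 * 4 * 3 * 2 * 3 = 1437004800

Answer: 1437004800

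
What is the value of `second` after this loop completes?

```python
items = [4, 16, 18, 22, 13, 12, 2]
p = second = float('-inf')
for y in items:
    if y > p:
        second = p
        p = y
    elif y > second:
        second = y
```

Second largest (with repeats) in [4, 16, 18, 22, 13, 12, 2]
`second` takes the values: -inf → 4 → 16 → 18

Answer: 18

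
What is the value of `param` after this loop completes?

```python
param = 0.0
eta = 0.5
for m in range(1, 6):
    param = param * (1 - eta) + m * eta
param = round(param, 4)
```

Moving average with lr=0.5
`param` takes the values: 0.0 → 0.5 → 1.25 → 2.125 → 3.0625 → 4.03125 → 4.0312

Answer: 4.0312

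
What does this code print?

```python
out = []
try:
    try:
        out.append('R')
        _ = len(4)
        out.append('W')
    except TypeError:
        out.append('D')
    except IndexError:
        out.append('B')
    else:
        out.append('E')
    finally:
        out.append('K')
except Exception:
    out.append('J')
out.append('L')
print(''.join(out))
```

Execution trace: 'R' (inner try body) → 'D' (inner except TypeError) → 'K' (inner finally) → 'L' (after the try/except). Output: RDKL

Answer: RDKL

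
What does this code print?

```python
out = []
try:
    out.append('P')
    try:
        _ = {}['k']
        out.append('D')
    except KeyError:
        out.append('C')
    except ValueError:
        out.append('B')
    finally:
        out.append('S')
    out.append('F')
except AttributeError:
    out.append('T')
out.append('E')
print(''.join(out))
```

Execution trace: 'P' (try body) → 'C' (inner except KeyError) → 'S' (inner finally) → 'F' (try body, no exception) → 'E' (after the try/except). Output: PCSFE

Answer: PCSFE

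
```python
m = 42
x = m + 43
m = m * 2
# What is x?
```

Trace:
`m = 42` → m = 42
`x = m + 43` → x = 85
`m = m * 2` → m = 84
So x = 85

Answer: 85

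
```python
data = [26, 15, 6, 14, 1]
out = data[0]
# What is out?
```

Trace:
`data = [26, 15, 6, 14, 1]` → data = [26, 15, 6, 14, 1]
`out = data[0]` → out = 26
So out = 26

Answer: 26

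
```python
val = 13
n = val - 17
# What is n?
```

Trace:
`val = 13` → val = 13
`n = val - 17` → n = -4
So n = -4

Answer: -4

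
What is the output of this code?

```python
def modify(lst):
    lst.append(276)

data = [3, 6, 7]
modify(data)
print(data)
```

Key concept: function modifies passed list.
Step by step:
`data = [3, 6, 7]` → data = [3, 6, 7]
`modify(data)` → data = [3, 6, 7, 276]
`print(data)` → prints [3, 6, 7, 276]

Answer: [3, 6, 7, 276]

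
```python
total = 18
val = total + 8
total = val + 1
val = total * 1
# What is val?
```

Trace:
`total = 18` → total = 18
`val = total + 8` → val = 26
`total = val + 1` → total = 27
`val = total * 1` → val = 27
So val = 27

Answer: 27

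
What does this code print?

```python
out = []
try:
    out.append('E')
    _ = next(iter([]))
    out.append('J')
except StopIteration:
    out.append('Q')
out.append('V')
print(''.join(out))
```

Execution trace: 'E' (try body) → 'Q' (except StopIteration) → 'V' (after the try/except). Output: EQV

Answer: EQV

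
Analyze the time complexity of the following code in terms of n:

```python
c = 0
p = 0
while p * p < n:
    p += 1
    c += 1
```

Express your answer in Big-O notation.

Each loop level contributes: √n. Multiplying the contributions gives O(√n).

Answer: O(√n)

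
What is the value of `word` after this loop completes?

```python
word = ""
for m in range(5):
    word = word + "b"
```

Repeat 'b' 5 times
`word` takes the values: "" → "b" → "bb" → "bbb" → "bbbb" → "bbbbb"

Answer: "bbbbb"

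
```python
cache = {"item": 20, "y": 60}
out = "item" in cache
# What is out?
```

Trace:
`cache = {"item": 20, "y": 60}` → cache = {'item': 20, 'y': 60}
`out = "item" in cache` → out = True
So out = True

Answer: True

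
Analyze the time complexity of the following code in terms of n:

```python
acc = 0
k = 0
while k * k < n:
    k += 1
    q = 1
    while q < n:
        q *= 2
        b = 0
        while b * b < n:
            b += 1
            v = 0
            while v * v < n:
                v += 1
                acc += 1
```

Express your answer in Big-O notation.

Each loop level contributes: √n × log n × √n × √n. Multiplying the contributions gives O(n√n log n).

Answer: O(n√n log n)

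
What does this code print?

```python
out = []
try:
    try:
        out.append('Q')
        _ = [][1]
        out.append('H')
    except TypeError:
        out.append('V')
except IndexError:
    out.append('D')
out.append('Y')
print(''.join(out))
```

Execution trace: 'Q' (try body) → 'D' (outer except IndexError) → 'Y' (after the try/except). Output: QDY

Answer: QDY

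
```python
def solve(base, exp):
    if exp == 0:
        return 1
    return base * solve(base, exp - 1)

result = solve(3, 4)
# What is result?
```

solve(3, 4) = 3 * 3 * 3 * 3 = 81

Answer: 81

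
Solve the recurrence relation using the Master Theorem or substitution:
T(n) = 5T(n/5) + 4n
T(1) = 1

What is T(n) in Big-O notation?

By Master Theorem: a=5, b=5, f(n)=4n. Since log_5(5) = 1 and f(n) = Θ(n^1), Case 2 applies. T(n) = O(n log n).

Answer: O(n log n)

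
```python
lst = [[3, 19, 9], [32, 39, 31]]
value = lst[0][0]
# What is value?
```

Trace:
`lst = [[3, 19, 9], [32, 39, 31]]` → lst = [[3, 19, 9], [32, 39, 31]]
`value = lst[0][0]` → value = 3
So value = 3

Answer: 3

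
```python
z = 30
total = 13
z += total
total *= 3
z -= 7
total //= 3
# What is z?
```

Trace:
`z = 30` → z = 30
`total = 13` → total = 13
`z += total` → z = 43
`total *= 3` → total = 39
`z -= 7` → z = 36
`total //= 3` → total = 13
So z = 36

Answer: 36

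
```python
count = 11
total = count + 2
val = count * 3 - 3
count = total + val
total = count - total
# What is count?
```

Trace:
`count = 11` → count = 11
`total = count + 2` → total = 13
`val = count * 3 - 3` → val = 30
`count = total + val` → count = 43
`total = count - total` → total = 30
So count = 43

Answer: 43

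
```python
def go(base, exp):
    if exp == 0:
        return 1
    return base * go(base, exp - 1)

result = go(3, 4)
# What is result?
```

go(3, 4) = 3 * 3 * 3 * 3 = 81

Answer: 81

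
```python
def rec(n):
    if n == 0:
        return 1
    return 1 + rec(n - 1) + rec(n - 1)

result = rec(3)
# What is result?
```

rec(n) = 1 + 2·rec(n-1), rec(0)=1. Closed form: (1+1)·2^3 - 1 = 15.

Answer: 15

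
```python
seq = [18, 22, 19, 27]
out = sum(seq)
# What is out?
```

Trace:
`seq = [18, 22, 19, 27]` → seq = [18, 22, 19, 27]
`out = sum(seq)` → out = 86
So out = 86

Answer: 86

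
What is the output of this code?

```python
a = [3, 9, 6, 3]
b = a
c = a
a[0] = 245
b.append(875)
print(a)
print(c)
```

Key concept: multiple aliases.
Step by step:
`a = [3, 9, 6, 3]` → a = [3, 9, 6, 3]
`b = a` → b = [3, 9, 6, 3] (same object as a)
`c = a` → c = [3, 9, 6, 3] (same object as a, b)
`a[0] = 245` → a = [245, 9, 6, 3] (same object as b, c); b = [245, 9, 6, 3] (same object as a, c); c = [245, 9, 6, 3] (same object as a, b)
`b.append(875)` → a = [245, 9, 6, 3, 875] (same object as b, c); b = [245, 9, 6, 3, 875] (same object as a, c); c = [245, 9, 6, 3, 875] (same object as a, b)
`print(a)` → prints [245, 9, 6, 3, 875]
`print(c)` → prints [245, 9, 6, 3, 875]

Answer:
[245, 9, 6, 3, 875]
[245, 9, 6, 3, 875]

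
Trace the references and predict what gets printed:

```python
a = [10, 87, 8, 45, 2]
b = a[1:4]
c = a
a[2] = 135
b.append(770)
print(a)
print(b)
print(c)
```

Key concept: slice vs alias.
Step by step:
`a = [10, 87, 8, 45, 2]` → a = [10, 87, 8, 45, 2]
`b = a[1:4]` → b = [87, 8, 45]
`c = a` → c = [10, 87, 8, 45, 2] (same object as a)
`a[2] = 135` → a = [10, 87, 135, 45, 2] (same object as c); c = [10, 87, 135, 45, 2] (same object as a)
`b.append(770)` → b = [87, 8, 45, 770]
`print(a)` → prints [10, 87, 135, 45, 2]
`print(b)` → prints [87, 8, 45, 770]
`print(c)` → prints [10, 87, 135, 45, 2]

Answer:
[10, 87, 135, 45, 2]
[87, 8, 45, 770]
[10, 87, 135, 45, 2]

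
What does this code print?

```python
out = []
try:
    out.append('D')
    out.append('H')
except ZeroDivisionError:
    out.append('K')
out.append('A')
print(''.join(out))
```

Execution trace: 'D' (try body) → 'H' (try body, no exception) → 'A' (after the try/except). Output: DHA

Answer: DHA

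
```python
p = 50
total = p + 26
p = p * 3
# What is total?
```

Trace:
`p = 50` → p = 50
`total = p + 26` → total = 76
`p = p * 3` → p = 150
So total = 76

Answer: 76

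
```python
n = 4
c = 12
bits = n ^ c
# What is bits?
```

Trace:
`n = 4` → n = 4
`c = 12` → c = 12
`bits = n ^ c` → bits = 8
So bits = 8

Answer: 8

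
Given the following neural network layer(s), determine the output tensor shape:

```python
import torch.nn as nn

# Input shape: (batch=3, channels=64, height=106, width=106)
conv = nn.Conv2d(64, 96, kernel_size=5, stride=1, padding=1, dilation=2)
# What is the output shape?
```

Input: (3, 64, 106, 106) -> Output: (3, 96, 100, 100)

Answer: (3, 96, 100, 100)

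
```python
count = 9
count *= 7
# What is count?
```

Trace:
`count = 9` → count = 9
`count *= 7` → count = 63
So count = 63

Answer: 63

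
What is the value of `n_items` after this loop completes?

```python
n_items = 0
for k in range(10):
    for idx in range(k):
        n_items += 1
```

Triangle number: 0+1+2+...+9
`n_items` takes the values: 0 → 1 → 2 → 3 → 4 → 5 → 6 → 7 → 8 → 9 → 10 → 11 → 12 → 13 → 14 → 15 → 16 → 17 → 18 → 19 → 20 → 21 → 22 → 23 → 24 → 25 → 26 → 27 → 28 → 29 → … → 41 → 42 → 43 → 44 → 45

Answer: 45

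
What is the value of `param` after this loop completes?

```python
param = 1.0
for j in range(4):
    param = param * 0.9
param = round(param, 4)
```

Exponential decay: 1.0 * 0.9^4
`param` takes the values: 1.0 → 0.9 → 0.81 → 0.729 → 0.6561

Answer: 0.6561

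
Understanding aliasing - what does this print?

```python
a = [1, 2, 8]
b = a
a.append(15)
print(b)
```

Key concept: basic list aliasing.
Step by step:
`a = [1, 2, 8]` → a = [1, 2, 8]
`b = a` → b = [1, 2, 8] (same object as a)
`a.append(15)` → a = [1, 2, 8, 15] (same object as b); b = [1, 2, 8, 15] (same object as a)
`print(b)` → prints [1, 2, 8, 15]

Answer: [1, 2, 8, 15]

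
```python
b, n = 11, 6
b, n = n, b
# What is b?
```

Trace:
`b, n = 11, 6` → b = 11; n = 6
`b, n = n, b` → b = 6; n = 11
So b = 6

Answer: 6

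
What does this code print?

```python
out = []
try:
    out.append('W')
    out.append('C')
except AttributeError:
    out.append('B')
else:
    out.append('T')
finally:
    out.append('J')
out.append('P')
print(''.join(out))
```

Execution trace: 'W' (try body) → 'C' (try body, no exception) → 'T' (else) → 'J' (finally) → 'P' (after the try/except). Output: WCTJP

Answer: WCTJP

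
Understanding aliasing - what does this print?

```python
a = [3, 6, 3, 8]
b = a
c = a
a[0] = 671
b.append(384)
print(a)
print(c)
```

Key concept: multiple aliases.
Step by step:
`a = [3, 6, 3, 8]` → a = [3, 6, 3, 8]
`b = a` → b = [3, 6, 3, 8] (same object as a)
`c = a` → c = [3, 6, 3, 8] (same object as a, b)
`a[0] = 671` → a = [671, 6, 3, 8] (same object as b, c); b = [671, 6, 3, 8] (same object as a, c); c = [671, 6, 3, 8] (same object as a, b)
`b.append(384)` → a = [671, 6, 3, 8, 384] (same object as b, c); b = [671, 6, 3, 8, 384] (same object as a, c); c = [671, 6, 3, 8, 384] (same object as a, b)
`print(a)` → prints [671, 6, 3, 8, 384]
`print(c)` → prints [671, 6, 3, 8, 384]

Answer:
[671, 6, 3, 8, 384]
[671, 6, 3, 8, 384]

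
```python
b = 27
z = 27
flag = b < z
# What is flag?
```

Trace:
`b = 27` → b = 27
`z = 27` → z = 27
`flag = b < z` → flag = False
So flag = False

Answer: False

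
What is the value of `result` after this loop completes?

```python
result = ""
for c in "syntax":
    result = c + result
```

Reverse 'syntax'
`result` takes the values: "" → "s" → "ys" → "nys" → "tnys" → "atnys" → "xatnys"

Answer: "xatnys"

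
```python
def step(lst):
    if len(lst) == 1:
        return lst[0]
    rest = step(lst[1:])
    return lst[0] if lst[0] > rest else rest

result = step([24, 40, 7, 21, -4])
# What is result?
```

Recursive max over [24, 40, 7, 21, -4] = 40

Answer: 40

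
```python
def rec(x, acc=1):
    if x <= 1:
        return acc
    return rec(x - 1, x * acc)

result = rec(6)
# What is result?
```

Accumulator trace (n, acc): (6, 1) -> (5, 6) -> (4, 30) -> (3, 120) -> (2, 360) -> (1, 720) -> return 720

Answer: 720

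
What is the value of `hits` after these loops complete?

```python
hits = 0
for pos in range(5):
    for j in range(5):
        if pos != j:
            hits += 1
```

5² - 5 (exclude diagonal)
`hits` takes the values: 0 → 1 → 2 → 3 → 4 → 5 → 6 → 7 → 8 → 9 → 10 → 11 → 12 → 13 → 14 → 15 → 16 → 17 → 18 → 19 → 20

Answer: 20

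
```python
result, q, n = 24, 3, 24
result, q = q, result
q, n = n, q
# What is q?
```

Trace:
`result, q, n = 24, 3, 24` → result = 24; q = 3; n = 24
`result, q = q, result` → result = 3; q = 24
`q, n = n, q` → q = 24; n = 24
So q = 24

Answer: 24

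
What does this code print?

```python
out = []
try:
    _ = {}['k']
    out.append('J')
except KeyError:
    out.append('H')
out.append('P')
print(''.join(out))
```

Execution trace: 'H' (except KeyError) → 'P' (after the try/except). Output: HP

Answer: HP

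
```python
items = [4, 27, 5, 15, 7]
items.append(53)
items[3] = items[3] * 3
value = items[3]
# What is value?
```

Trace:
`items = [4, 27, 5, 15, 7]` → items = [4, 27, 5, 15, 7]
`items.append(53)` → items = [4, 27, 5, 15, 7, 53]
`items[3] = items[3] * 3` → items = [4, 27, 5, 45, 7, 53]
`value = items[3]` → value = 45
So value = 45

Answer: 45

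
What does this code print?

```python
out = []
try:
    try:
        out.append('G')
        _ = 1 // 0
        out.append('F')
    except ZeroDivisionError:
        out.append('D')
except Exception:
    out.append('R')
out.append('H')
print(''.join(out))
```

Execution trace: 'G' (inner try body) → 'D' (inner except ZeroDivisionError) → 'H' (after the try/except). Output: GDH

Answer: GDH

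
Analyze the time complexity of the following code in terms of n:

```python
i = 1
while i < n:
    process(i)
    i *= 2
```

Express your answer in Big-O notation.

This is Logarithmic loop. Time complexity: O(log n).

Answer: O(log n)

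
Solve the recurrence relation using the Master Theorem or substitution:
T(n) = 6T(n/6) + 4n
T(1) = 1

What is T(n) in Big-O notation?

By Master Theorem: a=6, b=6, f(n)=4n. Since log_6(6) = 1 and f(n) = Θ(n^1), Case 2 applies. T(n) = O(n log n).

Answer: O(n log n)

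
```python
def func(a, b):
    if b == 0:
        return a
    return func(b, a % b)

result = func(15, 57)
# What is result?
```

func(15, 57) -> func(57, 15) -> func(15, 12) -> func(12, 3) -> func(3, 0) -> 3

Answer: 3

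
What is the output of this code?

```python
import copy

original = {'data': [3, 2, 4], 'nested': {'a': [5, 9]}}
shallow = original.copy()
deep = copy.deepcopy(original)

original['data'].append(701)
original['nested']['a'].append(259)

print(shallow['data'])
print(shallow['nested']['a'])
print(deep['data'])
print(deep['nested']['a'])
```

Key concept: comparing shallow vs deep copy.
Step by step:
`original = {'data': [3, 2, 4], 'nested': {'a': [5, 9]}}` → original = {'data': [3, 2, 4], 'nested': {'a': [5, 9]}}
`shallow = original.copy()` → shallow = {'data': [3, 2, 4], 'nested': {'a': [5, 9]}}
`deep = copy.deepcopy(original)` → deep = {'data': [3, 2, 4], 'nested': {'a': [5, 9]}}
`original['data'].append(701)` → original = {'data': [3, 2, 4, 701], 'nested': {'a': [5, 9]}}; shallow = {'data': [3, 2, 4, 701], 'nested': {'a': [5, 9]}}
`original['nested']['a'].append(259)` → original = {'data': [3, 2, 4, 701], 'nested': {'a': [5, 9, 259]}}; shallow = {'data': [3, 2, 4, 701], 'nested': {'a': [5, 9, 259]}}
`print(shallow['data'])` → prints [3, 2, 4, 701]
`print(shallow['nested']['a'])` → prints [5, 9, 259]
`print(deep['data'])` → prints [3, 2, 4]
`print(deep['nested']['a'])` → prints [5, 9]

Answer:
[3, 2, 4, 701]
[5, 9, 259]
[3, 2, 4]
[5, 9]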